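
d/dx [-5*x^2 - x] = -10*x - 1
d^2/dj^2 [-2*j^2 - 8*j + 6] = -4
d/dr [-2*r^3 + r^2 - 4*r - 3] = -6*r^2 + 2*r - 4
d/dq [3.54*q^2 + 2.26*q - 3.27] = 7.08*q + 2.26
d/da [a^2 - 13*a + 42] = 2*a - 13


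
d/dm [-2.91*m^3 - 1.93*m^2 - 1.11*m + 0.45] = -8.73*m^2 - 3.86*m - 1.11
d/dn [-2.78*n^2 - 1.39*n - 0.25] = -5.56*n - 1.39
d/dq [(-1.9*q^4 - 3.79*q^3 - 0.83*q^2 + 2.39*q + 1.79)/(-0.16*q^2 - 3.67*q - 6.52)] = (0.608*q^5 + 21.5254*q^4 + 77.3706*q^3 + 77.5609*q^2 + 11.396*q - 9.0135)/(0.0256*q^4 + 1.1744*q^3 + 15.5553*q^2 + 47.8568*q + 42.5104)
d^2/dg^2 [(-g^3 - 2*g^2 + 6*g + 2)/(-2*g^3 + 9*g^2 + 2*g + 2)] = 4*(13*g^6 - 30*g^5 + 162*g^4 - 108*g^3 - 351*g^2 + 102*g + 30)/(8*g^9 - 108*g^8 + 462*g^7 - 537*g^6 - 246*g^5 - 546*g^4 - 200*g^3 - 132*g^2 - 24*g - 8)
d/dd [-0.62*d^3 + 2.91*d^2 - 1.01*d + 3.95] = -1.86*d^2 + 5.82*d - 1.01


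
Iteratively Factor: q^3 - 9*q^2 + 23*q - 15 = (q - 3)*(q^2 - 6*q + 5) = (q - 3)*(q - 1)*(q - 5)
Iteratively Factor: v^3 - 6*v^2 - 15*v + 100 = (v + 4)*(v^2 - 10*v + 25) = (v - 5)*(v + 4)*(v - 5)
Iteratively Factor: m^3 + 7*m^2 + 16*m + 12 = (m + 3)*(m^2 + 4*m + 4) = (m + 2)*(m + 3)*(m + 2)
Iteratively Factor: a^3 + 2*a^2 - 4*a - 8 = (a - 2)*(a^2 + 4*a + 4) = (a - 2)*(a + 2)*(a + 2)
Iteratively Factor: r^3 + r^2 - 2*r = (r + 2)*(r^2 - r) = r*(r + 2)*(r - 1)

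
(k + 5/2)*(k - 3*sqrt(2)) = k^2 - 3*sqrt(2)*k + 5*k/2 - 15*sqrt(2)/2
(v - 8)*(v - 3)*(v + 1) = v^3 - 10*v^2 + 13*v + 24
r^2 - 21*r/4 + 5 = (r - 4)*(r - 5/4)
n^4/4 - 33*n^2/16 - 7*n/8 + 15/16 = (n/4 + 1/4)*(n - 3)*(n - 1/2)*(n + 5/2)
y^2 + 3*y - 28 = (y - 4)*(y + 7)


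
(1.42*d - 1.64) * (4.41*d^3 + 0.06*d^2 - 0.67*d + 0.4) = 6.2622*d^4 - 7.1472*d^3 - 1.0498*d^2 + 1.6668*d - 0.656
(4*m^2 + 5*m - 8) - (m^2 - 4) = 3*m^2 + 5*m - 4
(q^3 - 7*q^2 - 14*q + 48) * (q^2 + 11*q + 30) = q^5 + 4*q^4 - 61*q^3 - 316*q^2 + 108*q + 1440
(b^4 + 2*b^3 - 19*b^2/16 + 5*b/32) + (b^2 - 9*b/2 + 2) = b^4 + 2*b^3 - 3*b^2/16 - 139*b/32 + 2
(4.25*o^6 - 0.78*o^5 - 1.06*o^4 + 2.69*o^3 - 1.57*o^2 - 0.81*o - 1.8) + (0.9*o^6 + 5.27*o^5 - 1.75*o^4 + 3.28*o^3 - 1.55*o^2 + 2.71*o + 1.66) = 5.15*o^6 + 4.49*o^5 - 2.81*o^4 + 5.97*o^3 - 3.12*o^2 + 1.9*o - 0.14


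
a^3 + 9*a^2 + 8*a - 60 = (a - 2)*(a + 5)*(a + 6)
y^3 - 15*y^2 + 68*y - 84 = (y - 7)*(y - 6)*(y - 2)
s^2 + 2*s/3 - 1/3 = (s - 1/3)*(s + 1)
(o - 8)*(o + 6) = o^2 - 2*o - 48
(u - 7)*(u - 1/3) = u^2 - 22*u/3 + 7/3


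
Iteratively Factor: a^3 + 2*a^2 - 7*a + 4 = (a - 1)*(a^2 + 3*a - 4) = (a - 1)^2*(a + 4)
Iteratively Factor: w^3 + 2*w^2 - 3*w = (w + 3)*(w^2 - w) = (w - 1)*(w + 3)*(w)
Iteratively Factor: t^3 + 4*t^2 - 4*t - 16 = (t - 2)*(t^2 + 6*t + 8) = (t - 2)*(t + 4)*(t + 2)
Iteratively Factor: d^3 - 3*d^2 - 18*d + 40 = (d + 4)*(d^2 - 7*d + 10) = (d - 2)*(d + 4)*(d - 5)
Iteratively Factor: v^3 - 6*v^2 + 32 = (v - 4)*(v^2 - 2*v - 8) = (v - 4)*(v + 2)*(v - 4)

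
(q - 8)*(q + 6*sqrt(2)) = q^2 - 8*q + 6*sqrt(2)*q - 48*sqrt(2)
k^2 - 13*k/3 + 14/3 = (k - 7/3)*(k - 2)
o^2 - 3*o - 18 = (o - 6)*(o + 3)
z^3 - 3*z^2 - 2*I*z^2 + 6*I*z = z*(z - 3)*(z - 2*I)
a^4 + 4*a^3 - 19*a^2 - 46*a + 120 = (a - 3)*(a - 2)*(a + 4)*(a + 5)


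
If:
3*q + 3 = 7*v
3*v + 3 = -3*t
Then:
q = 7*v/3 - 1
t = -v - 1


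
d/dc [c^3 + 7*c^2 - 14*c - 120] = 3*c^2 + 14*c - 14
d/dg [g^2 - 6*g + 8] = 2*g - 6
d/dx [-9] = 0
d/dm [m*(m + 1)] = 2*m + 1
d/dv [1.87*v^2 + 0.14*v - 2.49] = 3.74*v + 0.14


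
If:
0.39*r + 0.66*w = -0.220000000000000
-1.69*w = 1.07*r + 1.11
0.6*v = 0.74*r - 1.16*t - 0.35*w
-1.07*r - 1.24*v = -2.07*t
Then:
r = -7.66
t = -5.14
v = -1.96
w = 4.19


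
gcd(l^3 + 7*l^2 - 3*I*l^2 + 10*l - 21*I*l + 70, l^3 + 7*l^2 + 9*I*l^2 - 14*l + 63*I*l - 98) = l^2 + l*(7 + 2*I) + 14*I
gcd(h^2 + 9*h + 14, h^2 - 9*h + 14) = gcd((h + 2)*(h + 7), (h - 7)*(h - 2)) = 1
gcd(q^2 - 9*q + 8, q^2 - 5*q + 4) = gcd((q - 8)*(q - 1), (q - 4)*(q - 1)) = q - 1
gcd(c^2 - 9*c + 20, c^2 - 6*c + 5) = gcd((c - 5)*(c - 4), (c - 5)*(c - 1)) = c - 5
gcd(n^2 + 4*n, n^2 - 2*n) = n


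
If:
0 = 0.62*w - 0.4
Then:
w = 0.65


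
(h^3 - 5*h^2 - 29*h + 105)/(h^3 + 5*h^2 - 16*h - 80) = (h^2 - 10*h + 21)/(h^2 - 16)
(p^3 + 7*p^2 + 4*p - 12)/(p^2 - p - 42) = (p^2 + p - 2)/(p - 7)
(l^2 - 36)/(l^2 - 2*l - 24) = (l + 6)/(l + 4)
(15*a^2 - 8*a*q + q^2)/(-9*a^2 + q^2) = (-5*a + q)/(3*a + q)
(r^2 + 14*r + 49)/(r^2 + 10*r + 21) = (r + 7)/(r + 3)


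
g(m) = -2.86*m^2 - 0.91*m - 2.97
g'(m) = -5.72*m - 0.91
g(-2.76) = -22.24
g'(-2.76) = 14.88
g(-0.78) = -4.00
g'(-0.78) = 3.55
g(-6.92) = -133.63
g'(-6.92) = 38.67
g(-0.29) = -2.95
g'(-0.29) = 0.75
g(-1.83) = -10.88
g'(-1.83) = 9.56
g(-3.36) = -32.20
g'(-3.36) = 18.31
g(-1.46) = -7.74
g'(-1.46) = 7.44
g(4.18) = -56.74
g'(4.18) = -24.82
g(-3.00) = -25.98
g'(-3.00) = 16.25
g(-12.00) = -403.89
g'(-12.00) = 67.73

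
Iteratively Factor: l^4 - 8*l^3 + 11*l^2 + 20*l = (l - 4)*(l^3 - 4*l^2 - 5*l) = l*(l - 4)*(l^2 - 4*l - 5) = l*(l - 4)*(l + 1)*(l - 5)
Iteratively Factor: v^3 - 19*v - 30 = (v + 2)*(v^2 - 2*v - 15) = (v - 5)*(v + 2)*(v + 3)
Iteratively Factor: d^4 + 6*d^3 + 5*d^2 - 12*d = (d + 3)*(d^3 + 3*d^2 - 4*d) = d*(d + 3)*(d^2 + 3*d - 4) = d*(d - 1)*(d + 3)*(d + 4)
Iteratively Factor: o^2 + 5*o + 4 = (o + 4)*(o + 1)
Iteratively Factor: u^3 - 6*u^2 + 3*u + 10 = (u + 1)*(u^2 - 7*u + 10) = (u - 2)*(u + 1)*(u - 5)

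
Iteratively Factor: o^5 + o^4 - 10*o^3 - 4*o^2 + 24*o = (o - 2)*(o^4 + 3*o^3 - 4*o^2 - 12*o) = (o - 2)*(o + 2)*(o^3 + o^2 - 6*o) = (o - 2)^2*(o + 2)*(o^2 + 3*o) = o*(o - 2)^2*(o + 2)*(o + 3)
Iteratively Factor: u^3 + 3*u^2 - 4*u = (u - 1)*(u^2 + 4*u) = (u - 1)*(u + 4)*(u)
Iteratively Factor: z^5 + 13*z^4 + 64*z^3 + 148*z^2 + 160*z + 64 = (z + 4)*(z^4 + 9*z^3 + 28*z^2 + 36*z + 16) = (z + 4)^2*(z^3 + 5*z^2 + 8*z + 4) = (z + 1)*(z + 4)^2*(z^2 + 4*z + 4) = (z + 1)*(z + 2)*(z + 4)^2*(z + 2)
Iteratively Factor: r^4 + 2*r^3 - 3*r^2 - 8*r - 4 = (r + 2)*(r^3 - 3*r - 2) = (r - 2)*(r + 2)*(r^2 + 2*r + 1) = (r - 2)*(r + 1)*(r + 2)*(r + 1)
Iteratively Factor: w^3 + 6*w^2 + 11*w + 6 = (w + 3)*(w^2 + 3*w + 2) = (w + 2)*(w + 3)*(w + 1)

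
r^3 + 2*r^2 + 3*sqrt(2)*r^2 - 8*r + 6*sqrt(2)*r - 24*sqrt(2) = (r - 2)*(r + 4)*(r + 3*sqrt(2))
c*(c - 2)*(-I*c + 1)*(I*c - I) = c^4 - 3*c^3 + I*c^3 + 2*c^2 - 3*I*c^2 + 2*I*c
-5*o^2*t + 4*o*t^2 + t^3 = t*(-o + t)*(5*o + t)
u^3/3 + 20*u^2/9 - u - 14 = (u/3 + 1)*(u - 7/3)*(u + 6)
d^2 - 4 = (d - 2)*(d + 2)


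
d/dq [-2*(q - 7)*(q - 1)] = 16 - 4*q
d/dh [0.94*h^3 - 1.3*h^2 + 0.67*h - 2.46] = 2.82*h^2 - 2.6*h + 0.67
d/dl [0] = 0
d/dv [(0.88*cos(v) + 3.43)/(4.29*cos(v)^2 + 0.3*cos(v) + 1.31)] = (3.7752*cos(v)^2 + 29.4294*cos(v) - 0.1238)*sin(v)/(18.4041*cos(v)^4 + 2.574*cos(v)^3 + 11.3298*cos(v)^2 + 0.786*cos(v) + 1.7161)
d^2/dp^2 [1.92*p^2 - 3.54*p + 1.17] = 3.84000000000000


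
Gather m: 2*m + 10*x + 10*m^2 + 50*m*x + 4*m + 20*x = 10*m^2 + m*(50*x + 6) + 30*x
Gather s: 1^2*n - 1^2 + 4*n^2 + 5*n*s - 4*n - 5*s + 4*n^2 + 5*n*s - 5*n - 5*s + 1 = 8*n^2 - 8*n + s*(10*n - 10)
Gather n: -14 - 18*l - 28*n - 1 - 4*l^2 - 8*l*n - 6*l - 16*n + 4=-4*l^2 - 24*l + n*(-8*l - 44) - 11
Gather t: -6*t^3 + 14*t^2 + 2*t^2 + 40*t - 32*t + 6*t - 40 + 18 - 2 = -6*t^3 + 16*t^2 + 14*t - 24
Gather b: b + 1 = b + 1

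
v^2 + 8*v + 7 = (v + 1)*(v + 7)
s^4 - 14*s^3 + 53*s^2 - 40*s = s*(s - 8)*(s - 5)*(s - 1)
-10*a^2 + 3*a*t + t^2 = (-2*a + t)*(5*a + t)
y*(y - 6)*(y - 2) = y^3 - 8*y^2 + 12*y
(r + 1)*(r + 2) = r^2 + 3*r + 2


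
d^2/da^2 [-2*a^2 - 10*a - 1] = -4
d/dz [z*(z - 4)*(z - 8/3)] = 3*z^2 - 40*z/3 + 32/3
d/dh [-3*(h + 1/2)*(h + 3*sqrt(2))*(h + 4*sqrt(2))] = -9*h^2 - 42*sqrt(2)*h - 3*h - 72 - 21*sqrt(2)/2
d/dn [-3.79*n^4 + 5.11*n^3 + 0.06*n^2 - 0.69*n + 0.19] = -15.16*n^3 + 15.33*n^2 + 0.12*n - 0.69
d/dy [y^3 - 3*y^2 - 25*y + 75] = 3*y^2 - 6*y - 25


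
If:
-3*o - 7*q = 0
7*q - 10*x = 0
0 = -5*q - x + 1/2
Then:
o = -35/171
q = 5/57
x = 7/114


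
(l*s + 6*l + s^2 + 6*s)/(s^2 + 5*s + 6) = (l*s + 6*l + s^2 + 6*s)/(s^2 + 5*s + 6)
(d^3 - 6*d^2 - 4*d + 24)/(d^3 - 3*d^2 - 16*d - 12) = (d - 2)/(d + 1)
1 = 1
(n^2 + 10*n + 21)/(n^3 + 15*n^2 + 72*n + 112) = (n + 3)/(n^2 + 8*n + 16)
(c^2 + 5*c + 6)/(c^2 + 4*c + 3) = (c + 2)/(c + 1)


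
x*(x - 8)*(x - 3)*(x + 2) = x^4 - 9*x^3 + 2*x^2 + 48*x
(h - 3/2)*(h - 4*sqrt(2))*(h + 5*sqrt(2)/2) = h^3 - 3*sqrt(2)*h^2/2 - 3*h^2/2 - 20*h + 9*sqrt(2)*h/4 + 30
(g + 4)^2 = g^2 + 8*g + 16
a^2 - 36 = (a - 6)*(a + 6)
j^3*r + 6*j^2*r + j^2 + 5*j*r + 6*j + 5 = (j + 1)*(j + 5)*(j*r + 1)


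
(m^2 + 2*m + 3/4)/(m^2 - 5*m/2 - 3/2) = (m + 3/2)/(m - 3)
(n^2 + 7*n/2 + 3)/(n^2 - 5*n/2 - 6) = (n + 2)/(n - 4)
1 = 1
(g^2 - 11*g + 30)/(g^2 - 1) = (g^2 - 11*g + 30)/(g^2 - 1)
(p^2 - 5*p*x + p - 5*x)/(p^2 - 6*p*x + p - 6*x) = (-p + 5*x)/(-p + 6*x)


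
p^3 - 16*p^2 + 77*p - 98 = (p - 7)^2*(p - 2)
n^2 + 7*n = n*(n + 7)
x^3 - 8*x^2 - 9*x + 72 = (x - 8)*(x - 3)*(x + 3)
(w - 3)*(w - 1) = w^2 - 4*w + 3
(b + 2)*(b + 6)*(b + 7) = b^3 + 15*b^2 + 68*b + 84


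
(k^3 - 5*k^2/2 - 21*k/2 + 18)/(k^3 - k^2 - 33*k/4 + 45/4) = 2*(k - 4)/(2*k - 5)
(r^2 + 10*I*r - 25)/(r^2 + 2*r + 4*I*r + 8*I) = (r^2 + 10*I*r - 25)/(r^2 + r*(2 + 4*I) + 8*I)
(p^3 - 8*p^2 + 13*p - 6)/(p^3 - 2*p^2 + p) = (p - 6)/p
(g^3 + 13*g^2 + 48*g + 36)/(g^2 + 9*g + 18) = (g^2 + 7*g + 6)/(g + 3)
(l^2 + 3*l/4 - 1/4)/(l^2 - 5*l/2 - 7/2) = (4*l - 1)/(2*(2*l - 7))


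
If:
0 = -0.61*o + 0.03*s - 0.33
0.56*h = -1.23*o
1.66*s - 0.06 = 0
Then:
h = 1.18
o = -0.54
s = 0.04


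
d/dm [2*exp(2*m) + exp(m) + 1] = (4*exp(m) + 1)*exp(m)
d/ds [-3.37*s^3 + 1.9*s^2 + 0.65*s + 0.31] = -10.11*s^2 + 3.8*s + 0.65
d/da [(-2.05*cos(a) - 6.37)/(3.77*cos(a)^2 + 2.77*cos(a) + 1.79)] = (7.7285*sin(a)^2 - 48.0298*cos(a) - 21.7039)*sin(a)/(3.77*cos(a)^2 + 2.77*cos(a) + 1.79)^2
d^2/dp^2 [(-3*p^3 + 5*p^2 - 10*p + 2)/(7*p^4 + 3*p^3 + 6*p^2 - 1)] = 2*(-147*p^9 + 735*p^8 - 2247*p^7 - 811*p^6 - 1152*p^5 + 690*p^4 - 685*p^3 + 210*p^2 - 171*p + 17)/(343*p^12 + 441*p^11 + 1071*p^10 + 783*p^9 + 771*p^8 + 198*p^7 - 63*p^6 - 108*p^5 - 87*p^4 + 9*p^3 + 18*p^2 - 1)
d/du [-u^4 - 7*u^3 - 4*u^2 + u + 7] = -4*u^3 - 21*u^2 - 8*u + 1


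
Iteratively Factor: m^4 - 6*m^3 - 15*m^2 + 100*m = (m - 5)*(m^3 - m^2 - 20*m) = (m - 5)^2*(m^2 + 4*m) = m*(m - 5)^2*(m + 4)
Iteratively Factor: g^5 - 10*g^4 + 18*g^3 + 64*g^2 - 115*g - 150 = (g + 2)*(g^4 - 12*g^3 + 42*g^2 - 20*g - 75) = (g - 3)*(g + 2)*(g^3 - 9*g^2 + 15*g + 25) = (g - 5)*(g - 3)*(g + 2)*(g^2 - 4*g - 5) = (g - 5)*(g - 3)*(g + 1)*(g + 2)*(g - 5)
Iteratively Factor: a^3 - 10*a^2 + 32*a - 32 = (a - 4)*(a^2 - 6*a + 8) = (a - 4)^2*(a - 2)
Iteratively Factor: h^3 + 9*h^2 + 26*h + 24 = (h + 4)*(h^2 + 5*h + 6) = (h + 3)*(h + 4)*(h + 2)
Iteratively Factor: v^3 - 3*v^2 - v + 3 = (v + 1)*(v^2 - 4*v + 3) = (v - 3)*(v + 1)*(v - 1)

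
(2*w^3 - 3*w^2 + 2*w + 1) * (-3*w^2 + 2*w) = -6*w^5 + 13*w^4 - 12*w^3 + w^2 + 2*w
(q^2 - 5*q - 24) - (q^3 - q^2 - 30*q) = -q^3 + 2*q^2 + 25*q - 24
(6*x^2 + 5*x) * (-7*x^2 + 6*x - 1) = -42*x^4 + x^3 + 24*x^2 - 5*x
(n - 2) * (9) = 9*n - 18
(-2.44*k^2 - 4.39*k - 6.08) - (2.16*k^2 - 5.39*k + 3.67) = -4.6*k^2 + 1.0*k - 9.75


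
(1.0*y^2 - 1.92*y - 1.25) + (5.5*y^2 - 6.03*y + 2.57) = 6.5*y^2 - 7.95*y + 1.32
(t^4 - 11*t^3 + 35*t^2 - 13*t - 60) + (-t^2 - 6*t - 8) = t^4 - 11*t^3 + 34*t^2 - 19*t - 68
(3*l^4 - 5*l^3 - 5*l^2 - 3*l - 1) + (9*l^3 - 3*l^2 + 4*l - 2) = 3*l^4 + 4*l^3 - 8*l^2 + l - 3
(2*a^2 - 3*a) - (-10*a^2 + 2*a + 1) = 12*a^2 - 5*a - 1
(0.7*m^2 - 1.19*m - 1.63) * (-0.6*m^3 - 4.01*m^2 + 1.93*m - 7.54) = -0.42*m^5 - 2.093*m^4 + 7.1009*m^3 - 1.0384*m^2 + 5.8267*m + 12.2902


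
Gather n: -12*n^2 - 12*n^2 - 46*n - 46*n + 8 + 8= -24*n^2 - 92*n + 16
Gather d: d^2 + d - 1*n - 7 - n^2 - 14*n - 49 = d^2 + d - n^2 - 15*n - 56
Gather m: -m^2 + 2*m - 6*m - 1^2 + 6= -m^2 - 4*m + 5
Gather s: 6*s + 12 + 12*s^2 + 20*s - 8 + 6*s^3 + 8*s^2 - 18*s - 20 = 6*s^3 + 20*s^2 + 8*s - 16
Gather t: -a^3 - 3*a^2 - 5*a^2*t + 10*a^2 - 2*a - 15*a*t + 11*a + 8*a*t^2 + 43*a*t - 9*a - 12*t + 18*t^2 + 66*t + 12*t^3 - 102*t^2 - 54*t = -a^3 + 7*a^2 + 12*t^3 + t^2*(8*a - 84) + t*(-5*a^2 + 28*a)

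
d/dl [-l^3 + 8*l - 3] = 8 - 3*l^2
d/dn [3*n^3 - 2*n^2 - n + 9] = 9*n^2 - 4*n - 1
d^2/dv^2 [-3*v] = 0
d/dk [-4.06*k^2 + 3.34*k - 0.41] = 3.34 - 8.12*k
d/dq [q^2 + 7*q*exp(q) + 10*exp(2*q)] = 7*q*exp(q) + 2*q + 20*exp(2*q) + 7*exp(q)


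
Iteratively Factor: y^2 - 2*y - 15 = (y + 3)*(y - 5)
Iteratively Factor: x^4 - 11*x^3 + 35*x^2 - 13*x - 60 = (x - 4)*(x^3 - 7*x^2 + 7*x + 15) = (x - 4)*(x - 3)*(x^2 - 4*x - 5) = (x - 4)*(x - 3)*(x + 1)*(x - 5)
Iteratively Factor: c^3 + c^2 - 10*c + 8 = (c - 2)*(c^2 + 3*c - 4) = (c - 2)*(c + 4)*(c - 1)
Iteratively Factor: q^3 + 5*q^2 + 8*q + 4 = (q + 2)*(q^2 + 3*q + 2) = (q + 1)*(q + 2)*(q + 2)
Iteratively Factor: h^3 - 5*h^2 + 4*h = (h)*(h^2 - 5*h + 4) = h*(h - 1)*(h - 4)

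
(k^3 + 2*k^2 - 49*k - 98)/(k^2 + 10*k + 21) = (k^2 - 5*k - 14)/(k + 3)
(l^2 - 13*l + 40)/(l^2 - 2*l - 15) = (l - 8)/(l + 3)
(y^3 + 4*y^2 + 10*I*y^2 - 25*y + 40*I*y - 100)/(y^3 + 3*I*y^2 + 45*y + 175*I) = (y + 4)/(y - 7*I)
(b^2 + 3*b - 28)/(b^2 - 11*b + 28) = (b + 7)/(b - 7)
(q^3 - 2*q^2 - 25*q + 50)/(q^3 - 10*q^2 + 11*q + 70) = (q^2 + 3*q - 10)/(q^2 - 5*q - 14)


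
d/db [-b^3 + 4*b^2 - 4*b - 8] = -3*b^2 + 8*b - 4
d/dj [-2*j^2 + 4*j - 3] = 4 - 4*j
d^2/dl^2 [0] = 0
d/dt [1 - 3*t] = -3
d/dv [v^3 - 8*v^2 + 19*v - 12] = 3*v^2 - 16*v + 19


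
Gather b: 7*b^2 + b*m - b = 7*b^2 + b*(m - 1)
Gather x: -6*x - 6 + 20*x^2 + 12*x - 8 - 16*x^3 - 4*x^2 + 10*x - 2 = -16*x^3 + 16*x^2 + 16*x - 16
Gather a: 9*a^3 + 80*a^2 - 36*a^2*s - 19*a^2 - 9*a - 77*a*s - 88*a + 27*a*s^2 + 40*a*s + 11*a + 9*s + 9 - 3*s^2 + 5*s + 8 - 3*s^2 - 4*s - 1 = 9*a^3 + a^2*(61 - 36*s) + a*(27*s^2 - 37*s - 86) - 6*s^2 + 10*s + 16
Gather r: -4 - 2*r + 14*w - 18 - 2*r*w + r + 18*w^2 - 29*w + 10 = r*(-2*w - 1) + 18*w^2 - 15*w - 12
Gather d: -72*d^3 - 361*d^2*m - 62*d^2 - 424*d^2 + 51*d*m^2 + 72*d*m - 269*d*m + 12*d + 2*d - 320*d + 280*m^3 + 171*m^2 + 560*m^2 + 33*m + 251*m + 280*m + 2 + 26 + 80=-72*d^3 + d^2*(-361*m - 486) + d*(51*m^2 - 197*m - 306) + 280*m^3 + 731*m^2 + 564*m + 108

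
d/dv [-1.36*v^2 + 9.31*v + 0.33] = 9.31 - 2.72*v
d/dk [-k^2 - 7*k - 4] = -2*k - 7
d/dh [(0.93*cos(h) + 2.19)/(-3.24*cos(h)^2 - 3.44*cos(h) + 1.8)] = (3.0132*sin(h)^2 - 14.1912*cos(h) - 12.2208)*sin(h)/(3.24*cos(h)^2 + 3.44*cos(h) - 1.8)^2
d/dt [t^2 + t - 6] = 2*t + 1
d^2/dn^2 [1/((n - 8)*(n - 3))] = 2*((n - 8)^2 + (n - 8)*(n - 3) + (n - 3)^2)/((n - 8)^3*(n - 3)^3)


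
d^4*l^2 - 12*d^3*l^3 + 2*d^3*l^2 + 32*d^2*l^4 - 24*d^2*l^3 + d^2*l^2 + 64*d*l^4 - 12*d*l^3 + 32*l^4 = (d - 8*l)*(d - 4*l)*(d*l + l)^2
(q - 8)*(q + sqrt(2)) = q^2 - 8*q + sqrt(2)*q - 8*sqrt(2)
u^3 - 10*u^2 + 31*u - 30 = (u - 5)*(u - 3)*(u - 2)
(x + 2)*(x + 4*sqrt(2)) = x^2 + 2*x + 4*sqrt(2)*x + 8*sqrt(2)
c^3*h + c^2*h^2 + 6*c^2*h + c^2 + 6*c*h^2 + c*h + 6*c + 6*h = (c + 6)*(c + h)*(c*h + 1)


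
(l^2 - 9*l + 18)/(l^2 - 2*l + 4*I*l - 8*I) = (l^2 - 9*l + 18)/(l^2 + l*(-2 + 4*I) - 8*I)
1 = 1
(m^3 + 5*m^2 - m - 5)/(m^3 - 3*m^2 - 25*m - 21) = (m^2 + 4*m - 5)/(m^2 - 4*m - 21)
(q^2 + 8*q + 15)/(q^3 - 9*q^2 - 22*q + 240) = (q + 3)/(q^2 - 14*q + 48)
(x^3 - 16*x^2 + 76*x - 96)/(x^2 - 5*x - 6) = (x^2 - 10*x + 16)/(x + 1)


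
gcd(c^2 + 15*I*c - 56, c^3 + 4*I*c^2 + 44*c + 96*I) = c + 8*I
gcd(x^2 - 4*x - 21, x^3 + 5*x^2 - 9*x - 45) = x + 3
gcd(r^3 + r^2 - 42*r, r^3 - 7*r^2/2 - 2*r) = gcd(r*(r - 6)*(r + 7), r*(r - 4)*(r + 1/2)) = r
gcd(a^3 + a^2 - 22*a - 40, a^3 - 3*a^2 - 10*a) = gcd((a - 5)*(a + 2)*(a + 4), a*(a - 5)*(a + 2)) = a^2 - 3*a - 10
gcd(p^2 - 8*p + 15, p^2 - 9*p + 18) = p - 3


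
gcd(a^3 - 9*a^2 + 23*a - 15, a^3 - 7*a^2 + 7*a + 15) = a^2 - 8*a + 15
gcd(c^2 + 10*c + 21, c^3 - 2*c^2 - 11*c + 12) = c + 3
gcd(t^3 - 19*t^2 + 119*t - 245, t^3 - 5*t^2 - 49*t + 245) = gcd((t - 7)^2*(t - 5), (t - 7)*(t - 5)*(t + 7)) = t^2 - 12*t + 35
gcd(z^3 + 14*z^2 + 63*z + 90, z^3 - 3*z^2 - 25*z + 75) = z + 5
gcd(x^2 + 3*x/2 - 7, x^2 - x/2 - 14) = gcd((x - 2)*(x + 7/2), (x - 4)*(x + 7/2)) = x + 7/2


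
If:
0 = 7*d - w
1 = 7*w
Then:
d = 1/49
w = 1/7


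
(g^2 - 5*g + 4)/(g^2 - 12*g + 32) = (g - 1)/(g - 8)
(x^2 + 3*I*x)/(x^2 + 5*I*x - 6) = x/(x + 2*I)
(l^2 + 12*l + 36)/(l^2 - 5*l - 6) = (l^2 + 12*l + 36)/(l^2 - 5*l - 6)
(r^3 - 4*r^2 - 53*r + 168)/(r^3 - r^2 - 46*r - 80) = (r^2 + 4*r - 21)/(r^2 + 7*r + 10)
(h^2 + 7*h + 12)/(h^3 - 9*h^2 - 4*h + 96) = (h + 4)/(h^2 - 12*h + 32)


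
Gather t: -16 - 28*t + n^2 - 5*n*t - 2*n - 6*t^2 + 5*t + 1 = n^2 - 2*n - 6*t^2 + t*(-5*n - 23) - 15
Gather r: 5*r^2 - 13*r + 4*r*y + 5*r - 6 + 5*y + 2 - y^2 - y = 5*r^2 + r*(4*y - 8) - y^2 + 4*y - 4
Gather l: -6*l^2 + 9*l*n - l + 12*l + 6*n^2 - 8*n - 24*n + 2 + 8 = -6*l^2 + l*(9*n + 11) + 6*n^2 - 32*n + 10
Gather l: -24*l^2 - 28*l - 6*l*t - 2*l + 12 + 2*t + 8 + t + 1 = -24*l^2 + l*(-6*t - 30) + 3*t + 21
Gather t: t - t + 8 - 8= 0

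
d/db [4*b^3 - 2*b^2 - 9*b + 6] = 12*b^2 - 4*b - 9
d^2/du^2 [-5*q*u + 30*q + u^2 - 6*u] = 2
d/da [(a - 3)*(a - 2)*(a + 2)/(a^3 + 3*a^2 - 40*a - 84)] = 6*(a^2 - 16*a + 34)/(a^4 + 2*a^3 - 83*a^2 - 84*a + 1764)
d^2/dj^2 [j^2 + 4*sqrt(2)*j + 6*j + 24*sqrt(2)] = 2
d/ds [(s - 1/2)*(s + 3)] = 2*s + 5/2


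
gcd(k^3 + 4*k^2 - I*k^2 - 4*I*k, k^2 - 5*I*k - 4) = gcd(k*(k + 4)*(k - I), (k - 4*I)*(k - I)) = k - I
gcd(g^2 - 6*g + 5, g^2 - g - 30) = 1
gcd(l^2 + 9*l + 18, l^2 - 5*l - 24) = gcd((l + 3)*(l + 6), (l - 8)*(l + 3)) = l + 3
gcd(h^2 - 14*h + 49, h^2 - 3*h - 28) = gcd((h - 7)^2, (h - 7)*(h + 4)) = h - 7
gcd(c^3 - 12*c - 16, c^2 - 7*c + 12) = c - 4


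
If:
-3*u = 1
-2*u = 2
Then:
No Solution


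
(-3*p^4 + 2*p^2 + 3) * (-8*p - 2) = 24*p^5 + 6*p^4 - 16*p^3 - 4*p^2 - 24*p - 6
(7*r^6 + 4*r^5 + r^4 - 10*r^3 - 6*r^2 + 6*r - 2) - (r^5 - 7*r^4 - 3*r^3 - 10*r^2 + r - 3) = 7*r^6 + 3*r^5 + 8*r^4 - 7*r^3 + 4*r^2 + 5*r + 1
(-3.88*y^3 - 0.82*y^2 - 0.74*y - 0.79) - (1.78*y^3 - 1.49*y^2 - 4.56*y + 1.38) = -5.66*y^3 + 0.67*y^2 + 3.82*y - 2.17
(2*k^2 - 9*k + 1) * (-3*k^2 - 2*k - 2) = -6*k^4 + 23*k^3 + 11*k^2 + 16*k - 2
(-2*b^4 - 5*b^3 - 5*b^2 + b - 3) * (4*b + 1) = -8*b^5 - 22*b^4 - 25*b^3 - b^2 - 11*b - 3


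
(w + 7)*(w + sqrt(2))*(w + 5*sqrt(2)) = w^3 + 7*w^2 + 6*sqrt(2)*w^2 + 10*w + 42*sqrt(2)*w + 70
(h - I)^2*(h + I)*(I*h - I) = I*h^4 + h^3 - I*h^3 - h^2 + I*h^2 + h - I*h - 1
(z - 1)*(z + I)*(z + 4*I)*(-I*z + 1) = -I*z^4 + 6*z^3 + I*z^3 - 6*z^2 + 9*I*z^2 - 4*z - 9*I*z + 4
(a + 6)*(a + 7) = a^2 + 13*a + 42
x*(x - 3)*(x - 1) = x^3 - 4*x^2 + 3*x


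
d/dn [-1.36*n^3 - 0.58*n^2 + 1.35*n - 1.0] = -4.08*n^2 - 1.16*n + 1.35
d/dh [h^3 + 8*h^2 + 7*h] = 3*h^2 + 16*h + 7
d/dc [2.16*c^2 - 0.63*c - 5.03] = 4.32*c - 0.63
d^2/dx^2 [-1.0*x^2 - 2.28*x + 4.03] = -2.00000000000000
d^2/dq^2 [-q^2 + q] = -2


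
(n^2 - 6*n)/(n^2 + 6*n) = (n - 6)/(n + 6)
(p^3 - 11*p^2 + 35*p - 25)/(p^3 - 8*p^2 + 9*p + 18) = (p^3 - 11*p^2 + 35*p - 25)/(p^3 - 8*p^2 + 9*p + 18)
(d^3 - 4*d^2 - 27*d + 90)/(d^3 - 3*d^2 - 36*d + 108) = (d + 5)/(d + 6)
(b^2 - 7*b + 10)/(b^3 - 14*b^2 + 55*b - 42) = (b^2 - 7*b + 10)/(b^3 - 14*b^2 + 55*b - 42)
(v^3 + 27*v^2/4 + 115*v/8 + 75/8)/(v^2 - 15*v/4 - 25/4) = (2*v^2 + 11*v + 15)/(2*(v - 5))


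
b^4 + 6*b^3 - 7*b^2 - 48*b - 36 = (b - 3)*(b + 1)*(b + 2)*(b + 6)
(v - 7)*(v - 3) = v^2 - 10*v + 21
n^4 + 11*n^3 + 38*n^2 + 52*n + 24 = (n + 1)*(n + 2)^2*(n + 6)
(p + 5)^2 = p^2 + 10*p + 25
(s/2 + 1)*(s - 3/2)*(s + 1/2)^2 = s^4/2 + 3*s^3/4 - 9*s^2/8 - 23*s/16 - 3/8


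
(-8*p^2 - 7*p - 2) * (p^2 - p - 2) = -8*p^4 + p^3 + 21*p^2 + 16*p + 4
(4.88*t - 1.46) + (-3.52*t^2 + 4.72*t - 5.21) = -3.52*t^2 + 9.6*t - 6.67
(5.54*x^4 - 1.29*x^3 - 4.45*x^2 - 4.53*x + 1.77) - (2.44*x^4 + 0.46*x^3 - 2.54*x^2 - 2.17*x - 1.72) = 3.1*x^4 - 1.75*x^3 - 1.91*x^2 - 2.36*x + 3.49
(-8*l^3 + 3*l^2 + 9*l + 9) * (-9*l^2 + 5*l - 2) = 72*l^5 - 67*l^4 - 50*l^3 - 42*l^2 + 27*l - 18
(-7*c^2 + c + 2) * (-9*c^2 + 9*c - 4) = 63*c^4 - 72*c^3 + 19*c^2 + 14*c - 8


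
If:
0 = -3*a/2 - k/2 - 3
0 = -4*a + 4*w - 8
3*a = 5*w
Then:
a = -5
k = 9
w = -3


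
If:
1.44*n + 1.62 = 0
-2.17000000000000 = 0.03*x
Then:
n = -1.12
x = -72.33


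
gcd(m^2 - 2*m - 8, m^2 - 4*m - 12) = m + 2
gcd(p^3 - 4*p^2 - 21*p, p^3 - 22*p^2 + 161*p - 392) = p - 7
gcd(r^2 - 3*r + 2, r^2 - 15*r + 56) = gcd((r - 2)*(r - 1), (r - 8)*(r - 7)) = 1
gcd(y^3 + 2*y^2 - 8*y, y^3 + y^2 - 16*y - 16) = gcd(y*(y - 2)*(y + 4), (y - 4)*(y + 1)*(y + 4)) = y + 4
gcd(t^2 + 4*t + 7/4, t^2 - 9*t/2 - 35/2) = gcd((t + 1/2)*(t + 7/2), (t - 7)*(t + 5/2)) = 1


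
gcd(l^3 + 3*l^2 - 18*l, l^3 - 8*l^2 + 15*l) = l^2 - 3*l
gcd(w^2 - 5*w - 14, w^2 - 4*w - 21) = w - 7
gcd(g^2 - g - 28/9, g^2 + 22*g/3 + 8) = g + 4/3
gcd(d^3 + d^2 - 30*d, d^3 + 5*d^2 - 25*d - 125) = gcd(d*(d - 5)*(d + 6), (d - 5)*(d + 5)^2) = d - 5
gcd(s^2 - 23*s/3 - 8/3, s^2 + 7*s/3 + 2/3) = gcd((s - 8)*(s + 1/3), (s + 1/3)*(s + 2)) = s + 1/3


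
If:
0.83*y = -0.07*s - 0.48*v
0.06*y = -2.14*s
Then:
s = -0.0280373831775701*y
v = -1.72507788161994*y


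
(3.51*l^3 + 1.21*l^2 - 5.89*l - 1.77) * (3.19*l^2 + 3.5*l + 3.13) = 11.1969*l^5 + 16.1449*l^4 - 3.5678*l^3 - 22.474*l^2 - 24.6307*l - 5.5401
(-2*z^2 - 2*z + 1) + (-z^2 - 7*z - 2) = -3*z^2 - 9*z - 1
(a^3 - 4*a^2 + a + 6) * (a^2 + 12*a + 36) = a^5 + 8*a^4 - 11*a^3 - 126*a^2 + 108*a + 216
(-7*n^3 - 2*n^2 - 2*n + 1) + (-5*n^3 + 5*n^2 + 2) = -12*n^3 + 3*n^2 - 2*n + 3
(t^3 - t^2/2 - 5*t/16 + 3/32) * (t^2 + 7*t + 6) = t^5 + 13*t^4/2 + 35*t^3/16 - 163*t^2/32 - 39*t/32 + 9/16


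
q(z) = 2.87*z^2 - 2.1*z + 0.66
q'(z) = 5.74*z - 2.1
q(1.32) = 2.89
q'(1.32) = 5.48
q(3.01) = 20.34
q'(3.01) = 15.18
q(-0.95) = 5.25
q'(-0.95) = -7.55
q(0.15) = 0.41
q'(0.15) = -1.24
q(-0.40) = 1.96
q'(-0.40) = -4.40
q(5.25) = 68.74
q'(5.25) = 28.04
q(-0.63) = 3.12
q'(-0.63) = -5.72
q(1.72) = 5.54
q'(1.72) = 7.77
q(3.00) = 20.19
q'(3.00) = 15.12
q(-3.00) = 32.79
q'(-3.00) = -19.32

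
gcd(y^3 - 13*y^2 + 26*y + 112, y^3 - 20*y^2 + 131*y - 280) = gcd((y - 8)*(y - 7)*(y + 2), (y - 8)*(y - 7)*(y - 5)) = y^2 - 15*y + 56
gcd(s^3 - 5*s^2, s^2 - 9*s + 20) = s - 5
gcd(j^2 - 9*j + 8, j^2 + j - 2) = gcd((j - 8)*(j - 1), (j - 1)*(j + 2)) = j - 1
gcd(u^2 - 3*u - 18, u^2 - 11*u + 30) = u - 6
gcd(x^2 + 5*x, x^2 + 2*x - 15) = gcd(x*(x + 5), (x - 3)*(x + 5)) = x + 5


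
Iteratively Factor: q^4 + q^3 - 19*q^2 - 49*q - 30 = (q + 3)*(q^3 - 2*q^2 - 13*q - 10) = (q - 5)*(q + 3)*(q^2 + 3*q + 2) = (q - 5)*(q + 2)*(q + 3)*(q + 1)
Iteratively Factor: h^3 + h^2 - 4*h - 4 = (h + 1)*(h^2 - 4) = (h - 2)*(h + 1)*(h + 2)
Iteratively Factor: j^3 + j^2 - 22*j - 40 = (j + 4)*(j^2 - 3*j - 10) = (j + 2)*(j + 4)*(j - 5)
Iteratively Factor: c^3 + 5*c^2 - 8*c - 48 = (c + 4)*(c^2 + c - 12) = (c + 4)^2*(c - 3)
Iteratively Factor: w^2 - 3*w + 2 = (w - 1)*(w - 2)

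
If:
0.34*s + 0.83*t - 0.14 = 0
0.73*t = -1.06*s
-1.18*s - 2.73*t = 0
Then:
No Solution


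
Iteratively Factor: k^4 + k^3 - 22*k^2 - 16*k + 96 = (k - 4)*(k^3 + 5*k^2 - 2*k - 24) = (k - 4)*(k + 3)*(k^2 + 2*k - 8) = (k - 4)*(k + 3)*(k + 4)*(k - 2)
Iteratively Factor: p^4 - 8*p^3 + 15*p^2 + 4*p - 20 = (p - 5)*(p^3 - 3*p^2 + 4) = (p - 5)*(p + 1)*(p^2 - 4*p + 4) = (p - 5)*(p - 2)*(p + 1)*(p - 2)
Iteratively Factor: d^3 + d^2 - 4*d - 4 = (d + 1)*(d^2 - 4) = (d - 2)*(d + 1)*(d + 2)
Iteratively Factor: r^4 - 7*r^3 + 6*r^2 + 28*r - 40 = (r + 2)*(r^3 - 9*r^2 + 24*r - 20) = (r - 2)*(r + 2)*(r^2 - 7*r + 10) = (r - 5)*(r - 2)*(r + 2)*(r - 2)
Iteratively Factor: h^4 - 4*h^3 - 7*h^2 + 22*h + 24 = (h - 4)*(h^3 - 7*h - 6) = (h - 4)*(h + 1)*(h^2 - h - 6) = (h - 4)*(h - 3)*(h + 1)*(h + 2)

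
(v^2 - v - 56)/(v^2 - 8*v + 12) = (v^2 - v - 56)/(v^2 - 8*v + 12)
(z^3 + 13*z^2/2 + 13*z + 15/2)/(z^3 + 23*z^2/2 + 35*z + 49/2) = (2*z^2 + 11*z + 15)/(2*z^2 + 21*z + 49)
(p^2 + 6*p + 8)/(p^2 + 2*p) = (p + 4)/p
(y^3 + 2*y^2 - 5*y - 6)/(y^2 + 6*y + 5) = (y^2 + y - 6)/(y + 5)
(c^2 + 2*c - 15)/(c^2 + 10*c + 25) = (c - 3)/(c + 5)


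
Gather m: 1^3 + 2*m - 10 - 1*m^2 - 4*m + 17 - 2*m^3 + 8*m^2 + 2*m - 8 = -2*m^3 + 7*m^2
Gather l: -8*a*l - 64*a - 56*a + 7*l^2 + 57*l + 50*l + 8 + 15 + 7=-120*a + 7*l^2 + l*(107 - 8*a) + 30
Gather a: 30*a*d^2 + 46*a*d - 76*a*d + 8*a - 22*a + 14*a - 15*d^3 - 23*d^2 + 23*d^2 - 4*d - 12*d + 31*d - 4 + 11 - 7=a*(30*d^2 - 30*d) - 15*d^3 + 15*d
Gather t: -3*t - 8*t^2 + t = -8*t^2 - 2*t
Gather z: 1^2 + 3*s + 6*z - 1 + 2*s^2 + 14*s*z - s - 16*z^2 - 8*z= 2*s^2 + 2*s - 16*z^2 + z*(14*s - 2)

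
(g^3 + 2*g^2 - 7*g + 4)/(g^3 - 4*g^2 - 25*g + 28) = (g - 1)/(g - 7)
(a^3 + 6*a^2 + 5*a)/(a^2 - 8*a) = (a^2 + 6*a + 5)/(a - 8)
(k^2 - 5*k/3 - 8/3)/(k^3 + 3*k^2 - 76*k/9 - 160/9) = 3*(k + 1)/(3*k^2 + 17*k + 20)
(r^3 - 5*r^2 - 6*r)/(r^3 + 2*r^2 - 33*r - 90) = r*(r + 1)/(r^2 + 8*r + 15)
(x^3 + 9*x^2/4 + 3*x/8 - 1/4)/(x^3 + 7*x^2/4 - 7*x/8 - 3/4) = (4*x - 1)/(4*x - 3)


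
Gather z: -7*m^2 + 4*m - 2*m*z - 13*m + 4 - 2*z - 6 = -7*m^2 - 9*m + z*(-2*m - 2) - 2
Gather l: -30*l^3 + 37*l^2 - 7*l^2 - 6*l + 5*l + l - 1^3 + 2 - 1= -30*l^3 + 30*l^2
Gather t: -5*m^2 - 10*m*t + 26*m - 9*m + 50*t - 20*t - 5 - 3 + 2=-5*m^2 + 17*m + t*(30 - 10*m) - 6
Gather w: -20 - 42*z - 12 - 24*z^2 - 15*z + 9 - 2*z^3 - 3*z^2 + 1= -2*z^3 - 27*z^2 - 57*z - 22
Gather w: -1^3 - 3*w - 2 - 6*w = -9*w - 3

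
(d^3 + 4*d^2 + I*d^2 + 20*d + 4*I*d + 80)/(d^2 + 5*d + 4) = (d^2 + I*d + 20)/(d + 1)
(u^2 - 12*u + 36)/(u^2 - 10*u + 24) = (u - 6)/(u - 4)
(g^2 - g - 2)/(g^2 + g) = (g - 2)/g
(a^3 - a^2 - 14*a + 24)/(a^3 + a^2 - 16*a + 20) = (a^2 + a - 12)/(a^2 + 3*a - 10)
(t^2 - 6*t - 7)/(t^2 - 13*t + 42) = (t + 1)/(t - 6)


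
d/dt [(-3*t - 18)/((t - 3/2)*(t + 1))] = 6*(2*t^2 + 24*t - 3)/(4*t^4 - 4*t^3 - 11*t^2 + 6*t + 9)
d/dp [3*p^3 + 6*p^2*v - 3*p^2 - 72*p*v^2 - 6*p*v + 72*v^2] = 9*p^2 + 12*p*v - 6*p - 72*v^2 - 6*v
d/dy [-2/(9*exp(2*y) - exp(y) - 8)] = (36*exp(y) - 2)*exp(y)/(-9*exp(2*y) + exp(y) + 8)^2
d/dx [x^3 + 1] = 3*x^2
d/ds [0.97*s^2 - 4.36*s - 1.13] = 1.94*s - 4.36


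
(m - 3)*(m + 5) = m^2 + 2*m - 15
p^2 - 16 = (p - 4)*(p + 4)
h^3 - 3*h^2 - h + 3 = (h - 3)*(h - 1)*(h + 1)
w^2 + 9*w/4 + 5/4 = (w + 1)*(w + 5/4)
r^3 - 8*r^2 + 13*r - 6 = (r - 6)*(r - 1)^2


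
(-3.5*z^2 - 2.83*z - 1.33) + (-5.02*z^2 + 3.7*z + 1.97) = -8.52*z^2 + 0.87*z + 0.64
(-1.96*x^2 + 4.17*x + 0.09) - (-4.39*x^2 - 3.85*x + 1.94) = 2.43*x^2 + 8.02*x - 1.85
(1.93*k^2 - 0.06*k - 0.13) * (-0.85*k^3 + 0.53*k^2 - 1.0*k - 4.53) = -1.6405*k^5 + 1.0739*k^4 - 1.8513*k^3 - 8.7518*k^2 + 0.4018*k + 0.5889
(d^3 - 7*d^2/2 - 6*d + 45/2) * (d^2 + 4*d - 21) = d^5 + d^4/2 - 41*d^3 + 72*d^2 + 216*d - 945/2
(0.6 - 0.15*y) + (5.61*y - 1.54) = 5.46*y - 0.94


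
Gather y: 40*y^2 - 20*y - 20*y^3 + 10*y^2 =-20*y^3 + 50*y^2 - 20*y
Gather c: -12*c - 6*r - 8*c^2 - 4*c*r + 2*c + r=-8*c^2 + c*(-4*r - 10) - 5*r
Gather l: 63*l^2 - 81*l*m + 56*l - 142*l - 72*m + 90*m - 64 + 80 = 63*l^2 + l*(-81*m - 86) + 18*m + 16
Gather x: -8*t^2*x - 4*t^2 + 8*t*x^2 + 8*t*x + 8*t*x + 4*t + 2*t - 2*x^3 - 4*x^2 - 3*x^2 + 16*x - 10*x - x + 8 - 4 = -4*t^2 + 6*t - 2*x^3 + x^2*(8*t - 7) + x*(-8*t^2 + 16*t + 5) + 4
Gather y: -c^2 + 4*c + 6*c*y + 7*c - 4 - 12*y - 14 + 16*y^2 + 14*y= -c^2 + 11*c + 16*y^2 + y*(6*c + 2) - 18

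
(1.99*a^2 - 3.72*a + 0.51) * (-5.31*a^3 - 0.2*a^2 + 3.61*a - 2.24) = -10.5669*a^5 + 19.3552*a^4 + 5.2198*a^3 - 17.9888*a^2 + 10.1739*a - 1.1424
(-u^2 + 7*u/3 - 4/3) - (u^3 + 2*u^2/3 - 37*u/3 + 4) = -u^3 - 5*u^2/3 + 44*u/3 - 16/3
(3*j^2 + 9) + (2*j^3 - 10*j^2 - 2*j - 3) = 2*j^3 - 7*j^2 - 2*j + 6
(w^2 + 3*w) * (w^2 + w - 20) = w^4 + 4*w^3 - 17*w^2 - 60*w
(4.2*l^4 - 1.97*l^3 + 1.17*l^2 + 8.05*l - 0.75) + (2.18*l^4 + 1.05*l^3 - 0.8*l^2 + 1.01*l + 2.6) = 6.38*l^4 - 0.92*l^3 + 0.37*l^2 + 9.06*l + 1.85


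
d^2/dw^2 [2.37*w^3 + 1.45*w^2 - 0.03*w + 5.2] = 14.22*w + 2.9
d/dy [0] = 0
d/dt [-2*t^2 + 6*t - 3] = 6 - 4*t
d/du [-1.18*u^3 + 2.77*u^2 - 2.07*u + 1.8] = -3.54*u^2 + 5.54*u - 2.07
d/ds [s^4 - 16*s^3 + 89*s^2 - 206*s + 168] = 4*s^3 - 48*s^2 + 178*s - 206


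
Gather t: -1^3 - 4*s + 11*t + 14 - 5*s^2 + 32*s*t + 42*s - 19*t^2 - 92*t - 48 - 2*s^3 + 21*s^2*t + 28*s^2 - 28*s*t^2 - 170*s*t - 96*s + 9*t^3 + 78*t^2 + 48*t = -2*s^3 + 23*s^2 - 58*s + 9*t^3 + t^2*(59 - 28*s) + t*(21*s^2 - 138*s - 33) - 35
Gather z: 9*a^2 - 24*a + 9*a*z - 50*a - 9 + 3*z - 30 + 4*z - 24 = 9*a^2 - 74*a + z*(9*a + 7) - 63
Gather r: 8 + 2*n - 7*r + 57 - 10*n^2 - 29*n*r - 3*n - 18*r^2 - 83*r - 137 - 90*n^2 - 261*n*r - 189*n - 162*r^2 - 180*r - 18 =-100*n^2 - 190*n - 180*r^2 + r*(-290*n - 270) - 90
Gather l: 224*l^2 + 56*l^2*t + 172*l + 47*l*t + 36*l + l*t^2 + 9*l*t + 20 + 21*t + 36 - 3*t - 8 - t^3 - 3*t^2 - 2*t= l^2*(56*t + 224) + l*(t^2 + 56*t + 208) - t^3 - 3*t^2 + 16*t + 48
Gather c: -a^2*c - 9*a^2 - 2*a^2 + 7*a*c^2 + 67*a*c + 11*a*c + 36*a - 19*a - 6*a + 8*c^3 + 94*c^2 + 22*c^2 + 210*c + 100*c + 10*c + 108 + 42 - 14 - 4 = -11*a^2 + 11*a + 8*c^3 + c^2*(7*a + 116) + c*(-a^2 + 78*a + 320) + 132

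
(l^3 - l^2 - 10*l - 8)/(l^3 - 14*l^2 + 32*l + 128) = (l^2 - 3*l - 4)/(l^2 - 16*l + 64)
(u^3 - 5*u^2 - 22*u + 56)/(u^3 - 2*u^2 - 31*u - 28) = (u - 2)/(u + 1)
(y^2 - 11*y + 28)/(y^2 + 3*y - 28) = (y - 7)/(y + 7)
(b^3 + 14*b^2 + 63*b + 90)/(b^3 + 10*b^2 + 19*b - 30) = (b + 3)/(b - 1)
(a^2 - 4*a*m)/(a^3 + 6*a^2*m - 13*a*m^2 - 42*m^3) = a*(a - 4*m)/(a^3 + 6*a^2*m - 13*a*m^2 - 42*m^3)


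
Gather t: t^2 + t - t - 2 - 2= t^2 - 4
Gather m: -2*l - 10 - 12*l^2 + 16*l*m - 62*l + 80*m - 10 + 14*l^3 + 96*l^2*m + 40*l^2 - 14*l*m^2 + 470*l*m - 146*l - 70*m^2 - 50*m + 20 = 14*l^3 + 28*l^2 - 210*l + m^2*(-14*l - 70) + m*(96*l^2 + 486*l + 30)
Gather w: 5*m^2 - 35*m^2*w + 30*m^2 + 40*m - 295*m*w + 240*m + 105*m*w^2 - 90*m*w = 35*m^2 + 105*m*w^2 + 280*m + w*(-35*m^2 - 385*m)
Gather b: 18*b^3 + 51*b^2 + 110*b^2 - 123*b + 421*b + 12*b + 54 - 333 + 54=18*b^3 + 161*b^2 + 310*b - 225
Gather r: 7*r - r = 6*r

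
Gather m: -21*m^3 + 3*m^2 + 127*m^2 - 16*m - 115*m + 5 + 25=-21*m^3 + 130*m^2 - 131*m + 30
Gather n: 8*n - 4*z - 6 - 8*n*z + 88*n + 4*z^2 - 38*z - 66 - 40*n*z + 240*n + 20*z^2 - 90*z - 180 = n*(336 - 48*z) + 24*z^2 - 132*z - 252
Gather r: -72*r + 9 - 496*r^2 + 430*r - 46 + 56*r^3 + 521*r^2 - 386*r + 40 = 56*r^3 + 25*r^2 - 28*r + 3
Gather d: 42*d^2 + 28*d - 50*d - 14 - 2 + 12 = 42*d^2 - 22*d - 4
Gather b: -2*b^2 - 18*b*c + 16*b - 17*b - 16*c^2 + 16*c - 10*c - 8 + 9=-2*b^2 + b*(-18*c - 1) - 16*c^2 + 6*c + 1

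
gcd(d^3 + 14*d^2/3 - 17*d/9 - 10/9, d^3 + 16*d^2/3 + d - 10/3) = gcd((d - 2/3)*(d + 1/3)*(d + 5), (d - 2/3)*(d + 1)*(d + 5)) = d^2 + 13*d/3 - 10/3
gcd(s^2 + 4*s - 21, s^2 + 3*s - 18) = s - 3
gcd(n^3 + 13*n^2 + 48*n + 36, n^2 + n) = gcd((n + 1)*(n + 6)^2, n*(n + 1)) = n + 1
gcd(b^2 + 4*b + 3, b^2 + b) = b + 1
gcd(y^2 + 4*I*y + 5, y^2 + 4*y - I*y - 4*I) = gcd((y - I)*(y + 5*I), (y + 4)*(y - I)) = y - I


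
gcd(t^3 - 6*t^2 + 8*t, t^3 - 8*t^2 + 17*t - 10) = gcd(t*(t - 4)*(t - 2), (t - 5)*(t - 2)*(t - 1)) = t - 2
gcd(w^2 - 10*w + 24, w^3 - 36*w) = w - 6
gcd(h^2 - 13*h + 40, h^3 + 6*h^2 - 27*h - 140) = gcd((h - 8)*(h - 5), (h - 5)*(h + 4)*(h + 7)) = h - 5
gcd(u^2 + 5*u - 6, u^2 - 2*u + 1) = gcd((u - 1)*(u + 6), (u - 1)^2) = u - 1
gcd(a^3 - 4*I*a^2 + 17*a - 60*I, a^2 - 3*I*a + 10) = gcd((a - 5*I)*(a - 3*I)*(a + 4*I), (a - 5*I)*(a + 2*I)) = a - 5*I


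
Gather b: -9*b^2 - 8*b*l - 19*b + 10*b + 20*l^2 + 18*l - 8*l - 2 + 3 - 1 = -9*b^2 + b*(-8*l - 9) + 20*l^2 + 10*l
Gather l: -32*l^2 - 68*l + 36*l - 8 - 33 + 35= -32*l^2 - 32*l - 6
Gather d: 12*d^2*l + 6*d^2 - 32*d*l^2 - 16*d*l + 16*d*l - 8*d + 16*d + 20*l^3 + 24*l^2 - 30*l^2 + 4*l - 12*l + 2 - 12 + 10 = d^2*(12*l + 6) + d*(8 - 32*l^2) + 20*l^3 - 6*l^2 - 8*l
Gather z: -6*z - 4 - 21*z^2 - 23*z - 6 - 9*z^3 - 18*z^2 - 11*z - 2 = -9*z^3 - 39*z^2 - 40*z - 12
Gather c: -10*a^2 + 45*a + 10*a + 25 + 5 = -10*a^2 + 55*a + 30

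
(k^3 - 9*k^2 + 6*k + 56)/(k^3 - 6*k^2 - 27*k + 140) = (k + 2)/(k + 5)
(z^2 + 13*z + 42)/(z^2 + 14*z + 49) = (z + 6)/(z + 7)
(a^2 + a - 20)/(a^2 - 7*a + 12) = (a + 5)/(a - 3)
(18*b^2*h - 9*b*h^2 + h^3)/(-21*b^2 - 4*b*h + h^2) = h*(-18*b^2 + 9*b*h - h^2)/(21*b^2 + 4*b*h - h^2)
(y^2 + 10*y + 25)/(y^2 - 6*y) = (y^2 + 10*y + 25)/(y*(y - 6))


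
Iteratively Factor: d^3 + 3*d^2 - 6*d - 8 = (d + 1)*(d^2 + 2*d - 8) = (d - 2)*(d + 1)*(d + 4)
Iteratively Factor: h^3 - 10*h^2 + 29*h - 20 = (h - 1)*(h^2 - 9*h + 20) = (h - 5)*(h - 1)*(h - 4)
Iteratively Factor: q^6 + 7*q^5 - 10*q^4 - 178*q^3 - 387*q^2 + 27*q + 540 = (q + 4)*(q^5 + 3*q^4 - 22*q^3 - 90*q^2 - 27*q + 135) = (q - 5)*(q + 4)*(q^4 + 8*q^3 + 18*q^2 - 27) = (q - 5)*(q + 3)*(q + 4)*(q^3 + 5*q^2 + 3*q - 9) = (q - 5)*(q + 3)^2*(q + 4)*(q^2 + 2*q - 3) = (q - 5)*(q + 3)^3*(q + 4)*(q - 1)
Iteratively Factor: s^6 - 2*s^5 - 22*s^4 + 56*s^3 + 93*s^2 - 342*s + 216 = (s - 3)*(s^5 + s^4 - 19*s^3 - s^2 + 90*s - 72) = (s - 3)*(s - 1)*(s^4 + 2*s^3 - 17*s^2 - 18*s + 72) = (s - 3)*(s - 2)*(s - 1)*(s^3 + 4*s^2 - 9*s - 36) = (s - 3)^2*(s - 2)*(s - 1)*(s^2 + 7*s + 12) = (s - 3)^2*(s - 2)*(s - 1)*(s + 4)*(s + 3)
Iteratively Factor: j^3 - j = (j + 1)*(j^2 - j) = (j - 1)*(j + 1)*(j)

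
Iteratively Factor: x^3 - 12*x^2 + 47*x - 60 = (x - 4)*(x^2 - 8*x + 15) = (x - 4)*(x - 3)*(x - 5)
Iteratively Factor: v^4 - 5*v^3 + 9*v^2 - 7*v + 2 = (v - 1)*(v^3 - 4*v^2 + 5*v - 2) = (v - 1)^2*(v^2 - 3*v + 2) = (v - 2)*(v - 1)^2*(v - 1)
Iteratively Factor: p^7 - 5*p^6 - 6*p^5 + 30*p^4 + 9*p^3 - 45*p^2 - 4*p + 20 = (p + 1)*(p^6 - 6*p^5 + 30*p^3 - 21*p^2 - 24*p + 20) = (p + 1)*(p + 2)*(p^5 - 8*p^4 + 16*p^3 - 2*p^2 - 17*p + 10) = (p - 2)*(p + 1)*(p + 2)*(p^4 - 6*p^3 + 4*p^2 + 6*p - 5) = (p - 2)*(p - 1)*(p + 1)*(p + 2)*(p^3 - 5*p^2 - p + 5) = (p - 2)*(p - 1)*(p + 1)^2*(p + 2)*(p^2 - 6*p + 5) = (p - 5)*(p - 2)*(p - 1)*(p + 1)^2*(p + 2)*(p - 1)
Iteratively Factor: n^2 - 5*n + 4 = (n - 4)*(n - 1)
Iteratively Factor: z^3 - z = (z)*(z^2 - 1) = z*(z - 1)*(z + 1)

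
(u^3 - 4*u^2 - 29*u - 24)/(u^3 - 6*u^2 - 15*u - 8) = (u + 3)/(u + 1)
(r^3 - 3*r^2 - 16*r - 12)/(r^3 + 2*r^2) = 1 - 5/r - 6/r^2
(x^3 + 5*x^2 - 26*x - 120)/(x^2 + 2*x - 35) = (x^2 + 10*x + 24)/(x + 7)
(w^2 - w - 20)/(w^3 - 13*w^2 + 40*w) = (w + 4)/(w*(w - 8))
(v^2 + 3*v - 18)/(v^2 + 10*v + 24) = (v - 3)/(v + 4)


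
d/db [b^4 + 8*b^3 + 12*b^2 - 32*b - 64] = 4*b^3 + 24*b^2 + 24*b - 32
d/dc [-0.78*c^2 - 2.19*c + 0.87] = -1.56*c - 2.19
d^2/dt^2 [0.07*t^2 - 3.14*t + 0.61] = 0.140000000000000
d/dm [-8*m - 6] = -8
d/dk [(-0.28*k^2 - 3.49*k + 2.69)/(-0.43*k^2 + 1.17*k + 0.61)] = (-1.8283*k^2 + 1.9718*k - 5.2762)/(0.1849*k^4 - 1.0062*k^3 + 0.8443*k^2 + 1.4274*k + 0.3721)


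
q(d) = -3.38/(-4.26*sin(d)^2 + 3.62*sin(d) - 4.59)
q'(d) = -3.38*(8.52*sin(d)*cos(d) - 3.62*cos(d))/(-4.26*sin(d)^2 + 3.62*sin(d) - 4.59)^2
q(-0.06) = 0.70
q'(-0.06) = 0.60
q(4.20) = 0.31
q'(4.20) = -0.15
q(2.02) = 0.71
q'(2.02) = 0.26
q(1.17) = 0.69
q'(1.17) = -0.24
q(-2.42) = 0.38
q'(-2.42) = -0.30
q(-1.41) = 0.27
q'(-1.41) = 0.04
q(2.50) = 0.86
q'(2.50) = 0.26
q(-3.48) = 0.88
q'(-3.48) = -0.17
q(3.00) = 0.81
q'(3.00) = -0.47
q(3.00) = 0.81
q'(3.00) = -0.47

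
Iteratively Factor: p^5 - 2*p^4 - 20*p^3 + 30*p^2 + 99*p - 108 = (p + 3)*(p^4 - 5*p^3 - 5*p^2 + 45*p - 36) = (p - 4)*(p + 3)*(p^3 - p^2 - 9*p + 9) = (p - 4)*(p - 3)*(p + 3)*(p^2 + 2*p - 3) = (p - 4)*(p - 3)*(p - 1)*(p + 3)*(p + 3)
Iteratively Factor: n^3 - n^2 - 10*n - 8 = (n + 1)*(n^2 - 2*n - 8) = (n - 4)*(n + 1)*(n + 2)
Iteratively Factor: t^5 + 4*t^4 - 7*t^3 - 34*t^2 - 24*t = (t + 4)*(t^4 - 7*t^2 - 6*t) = (t - 3)*(t + 4)*(t^3 + 3*t^2 + 2*t) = (t - 3)*(t + 1)*(t + 4)*(t^2 + 2*t) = t*(t - 3)*(t + 1)*(t + 4)*(t + 2)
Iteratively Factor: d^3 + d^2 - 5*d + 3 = (d + 3)*(d^2 - 2*d + 1) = (d - 1)*(d + 3)*(d - 1)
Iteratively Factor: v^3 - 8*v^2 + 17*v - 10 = (v - 1)*(v^2 - 7*v + 10) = (v - 2)*(v - 1)*(v - 5)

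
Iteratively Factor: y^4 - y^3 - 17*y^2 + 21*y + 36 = (y + 1)*(y^3 - 2*y^2 - 15*y + 36) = (y + 1)*(y + 4)*(y^2 - 6*y + 9) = (y - 3)*(y + 1)*(y + 4)*(y - 3)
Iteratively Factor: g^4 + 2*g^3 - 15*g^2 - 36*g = (g)*(g^3 + 2*g^2 - 15*g - 36) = g*(g + 3)*(g^2 - g - 12) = g*(g + 3)^2*(g - 4)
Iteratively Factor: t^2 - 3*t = (t - 3)*(t)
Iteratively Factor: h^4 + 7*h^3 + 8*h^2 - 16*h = (h + 4)*(h^3 + 3*h^2 - 4*h) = h*(h + 4)*(h^2 + 3*h - 4) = h*(h + 4)^2*(h - 1)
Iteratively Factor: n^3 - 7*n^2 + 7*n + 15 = (n + 1)*(n^2 - 8*n + 15) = (n - 3)*(n + 1)*(n - 5)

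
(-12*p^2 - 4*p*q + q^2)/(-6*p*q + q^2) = (2*p + q)/q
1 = 1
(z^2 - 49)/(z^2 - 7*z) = (z + 7)/z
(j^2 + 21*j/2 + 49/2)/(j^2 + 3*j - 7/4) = 2*(j + 7)/(2*j - 1)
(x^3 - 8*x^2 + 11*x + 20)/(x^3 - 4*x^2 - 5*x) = (x - 4)/x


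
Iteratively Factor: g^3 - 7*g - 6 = (g + 1)*(g^2 - g - 6) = (g + 1)*(g + 2)*(g - 3)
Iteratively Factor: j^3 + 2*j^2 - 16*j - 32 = (j + 2)*(j^2 - 16) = (j - 4)*(j + 2)*(j + 4)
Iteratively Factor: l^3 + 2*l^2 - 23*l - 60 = (l + 3)*(l^2 - l - 20) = (l + 3)*(l + 4)*(l - 5)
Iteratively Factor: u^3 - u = (u)*(u^2 - 1) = u*(u - 1)*(u + 1)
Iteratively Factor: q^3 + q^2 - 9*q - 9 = (q - 3)*(q^2 + 4*q + 3) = (q - 3)*(q + 3)*(q + 1)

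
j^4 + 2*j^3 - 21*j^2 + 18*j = j*(j - 3)*(j - 1)*(j + 6)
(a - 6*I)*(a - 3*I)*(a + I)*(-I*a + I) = -I*a^4 - 8*a^3 + I*a^3 + 8*a^2 + 9*I*a^2 - 18*a - 9*I*a + 18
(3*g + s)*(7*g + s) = 21*g^2 + 10*g*s + s^2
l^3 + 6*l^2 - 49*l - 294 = (l - 7)*(l + 6)*(l + 7)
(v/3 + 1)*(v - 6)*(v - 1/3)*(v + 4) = v^4/3 + 2*v^3/9 - 91*v^2/9 - 62*v/3 + 8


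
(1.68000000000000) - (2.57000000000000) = -0.890000000000000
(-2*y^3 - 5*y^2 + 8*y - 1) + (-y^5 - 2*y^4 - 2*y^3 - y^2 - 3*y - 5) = -y^5 - 2*y^4 - 4*y^3 - 6*y^2 + 5*y - 6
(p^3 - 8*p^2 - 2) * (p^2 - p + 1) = p^5 - 9*p^4 + 9*p^3 - 10*p^2 + 2*p - 2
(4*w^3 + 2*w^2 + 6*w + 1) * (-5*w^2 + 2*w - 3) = -20*w^5 - 2*w^4 - 38*w^3 + w^2 - 16*w - 3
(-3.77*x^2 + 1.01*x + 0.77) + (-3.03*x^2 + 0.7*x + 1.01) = -6.8*x^2 + 1.71*x + 1.78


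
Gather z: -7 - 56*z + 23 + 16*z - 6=10 - 40*z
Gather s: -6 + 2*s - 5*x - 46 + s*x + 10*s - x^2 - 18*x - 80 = s*(x + 12) - x^2 - 23*x - 132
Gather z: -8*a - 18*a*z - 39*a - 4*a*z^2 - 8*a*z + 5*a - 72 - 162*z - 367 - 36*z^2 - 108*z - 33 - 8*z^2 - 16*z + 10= -42*a + z^2*(-4*a - 44) + z*(-26*a - 286) - 462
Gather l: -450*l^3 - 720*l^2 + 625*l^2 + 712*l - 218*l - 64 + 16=-450*l^3 - 95*l^2 + 494*l - 48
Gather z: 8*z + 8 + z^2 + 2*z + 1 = z^2 + 10*z + 9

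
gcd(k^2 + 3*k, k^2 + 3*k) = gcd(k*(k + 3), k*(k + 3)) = k^2 + 3*k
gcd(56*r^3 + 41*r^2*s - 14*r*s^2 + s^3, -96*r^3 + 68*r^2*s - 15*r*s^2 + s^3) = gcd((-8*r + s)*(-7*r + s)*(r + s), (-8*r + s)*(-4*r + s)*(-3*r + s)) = 8*r - s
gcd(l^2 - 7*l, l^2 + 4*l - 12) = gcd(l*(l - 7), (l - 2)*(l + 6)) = 1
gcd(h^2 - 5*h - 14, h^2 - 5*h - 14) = h^2 - 5*h - 14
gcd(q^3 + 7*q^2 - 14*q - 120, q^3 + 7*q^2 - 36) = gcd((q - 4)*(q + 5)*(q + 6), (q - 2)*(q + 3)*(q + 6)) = q + 6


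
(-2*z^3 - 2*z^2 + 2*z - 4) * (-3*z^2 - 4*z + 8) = 6*z^5 + 14*z^4 - 14*z^3 - 12*z^2 + 32*z - 32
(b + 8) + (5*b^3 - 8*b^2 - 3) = 5*b^3 - 8*b^2 + b + 5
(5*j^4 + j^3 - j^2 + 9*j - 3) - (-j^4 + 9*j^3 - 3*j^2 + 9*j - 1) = 6*j^4 - 8*j^3 + 2*j^2 - 2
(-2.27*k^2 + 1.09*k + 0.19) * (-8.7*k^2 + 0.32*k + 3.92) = 19.749*k^4 - 10.2094*k^3 - 10.2026*k^2 + 4.3336*k + 0.7448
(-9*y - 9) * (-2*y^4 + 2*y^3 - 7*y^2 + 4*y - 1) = 18*y^5 + 45*y^3 + 27*y^2 - 27*y + 9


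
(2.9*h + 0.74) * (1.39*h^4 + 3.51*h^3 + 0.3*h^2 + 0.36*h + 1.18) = 4.031*h^5 + 11.2076*h^4 + 3.4674*h^3 + 1.266*h^2 + 3.6884*h + 0.8732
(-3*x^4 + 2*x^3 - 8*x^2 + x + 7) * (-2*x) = 6*x^5 - 4*x^4 + 16*x^3 - 2*x^2 - 14*x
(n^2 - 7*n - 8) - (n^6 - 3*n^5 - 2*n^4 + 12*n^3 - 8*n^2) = -n^6 + 3*n^5 + 2*n^4 - 12*n^3 + 9*n^2 - 7*n - 8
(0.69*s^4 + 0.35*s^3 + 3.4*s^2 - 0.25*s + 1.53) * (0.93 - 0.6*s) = -0.414*s^5 + 0.4317*s^4 - 1.7145*s^3 + 3.312*s^2 - 1.1505*s + 1.4229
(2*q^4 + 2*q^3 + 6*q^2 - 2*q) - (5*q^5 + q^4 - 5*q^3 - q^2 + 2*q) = -5*q^5 + q^4 + 7*q^3 + 7*q^2 - 4*q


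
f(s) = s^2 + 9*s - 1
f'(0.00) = 9.00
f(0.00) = -1.00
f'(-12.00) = -15.00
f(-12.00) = 35.00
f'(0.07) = 9.14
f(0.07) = -0.37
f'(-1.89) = 5.22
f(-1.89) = -14.44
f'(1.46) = 11.92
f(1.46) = 14.27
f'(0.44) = 9.88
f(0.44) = 3.15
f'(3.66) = 16.32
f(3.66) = 45.34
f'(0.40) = 9.80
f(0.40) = 2.76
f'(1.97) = 12.94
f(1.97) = 20.61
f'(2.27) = 13.54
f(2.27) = 24.58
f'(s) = 2*s + 9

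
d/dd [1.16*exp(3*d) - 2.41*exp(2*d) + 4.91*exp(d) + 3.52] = (3.48*exp(2*d) - 4.82*exp(d) + 4.91)*exp(d)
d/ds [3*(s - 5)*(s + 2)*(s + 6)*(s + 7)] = 12*s^3 + 90*s^2 - 42*s - 768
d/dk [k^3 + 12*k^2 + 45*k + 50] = 3*k^2 + 24*k + 45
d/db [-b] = -1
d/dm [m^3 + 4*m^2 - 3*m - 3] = 3*m^2 + 8*m - 3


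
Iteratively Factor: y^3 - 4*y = (y + 2)*(y^2 - 2*y) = y*(y + 2)*(y - 2)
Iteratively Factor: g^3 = (g)*(g^2) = g^2*(g)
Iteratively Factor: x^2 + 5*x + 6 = (x + 2)*(x + 3)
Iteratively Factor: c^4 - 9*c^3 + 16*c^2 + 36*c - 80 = (c + 2)*(c^3 - 11*c^2 + 38*c - 40) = (c - 4)*(c + 2)*(c^2 - 7*c + 10) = (c - 5)*(c - 4)*(c + 2)*(c - 2)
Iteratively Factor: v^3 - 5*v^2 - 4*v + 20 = (v - 2)*(v^2 - 3*v - 10) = (v - 2)*(v + 2)*(v - 5)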